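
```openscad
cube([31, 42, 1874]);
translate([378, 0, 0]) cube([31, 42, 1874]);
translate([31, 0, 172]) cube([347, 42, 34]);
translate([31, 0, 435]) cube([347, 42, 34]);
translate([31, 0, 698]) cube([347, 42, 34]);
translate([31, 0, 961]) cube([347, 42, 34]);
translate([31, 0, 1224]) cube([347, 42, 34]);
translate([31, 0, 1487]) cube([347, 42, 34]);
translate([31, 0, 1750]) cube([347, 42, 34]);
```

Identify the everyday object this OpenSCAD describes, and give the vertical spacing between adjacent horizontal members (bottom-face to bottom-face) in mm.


A ladder. The rung spacing is 263 mm.

Two tall 31×42 posts with 7 short bars between them — a ladder. Adjacent rungs sit at z = 172 and z = 435, so the spacing is 435 − 172 = 263 mm.


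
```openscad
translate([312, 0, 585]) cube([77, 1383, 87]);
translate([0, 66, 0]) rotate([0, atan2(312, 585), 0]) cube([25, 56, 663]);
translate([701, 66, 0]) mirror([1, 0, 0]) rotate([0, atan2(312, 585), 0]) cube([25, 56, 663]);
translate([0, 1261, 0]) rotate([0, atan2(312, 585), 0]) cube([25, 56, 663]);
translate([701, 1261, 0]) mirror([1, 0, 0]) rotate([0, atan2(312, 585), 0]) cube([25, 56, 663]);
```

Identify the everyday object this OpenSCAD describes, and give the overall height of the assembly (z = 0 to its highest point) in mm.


A sawhorse. The overall height is 672 mm.

A beam across two mirrored pairs of raked legs — a sawhorse. The beam's underside is at z = 585 (matching the legs' vertical rise in atan2(312, 585)) and the beam is 87 mm tall, so its top is at 585 + 87 = 672 mm. The raked legs top out at the beam's underside, so that is the highest point.


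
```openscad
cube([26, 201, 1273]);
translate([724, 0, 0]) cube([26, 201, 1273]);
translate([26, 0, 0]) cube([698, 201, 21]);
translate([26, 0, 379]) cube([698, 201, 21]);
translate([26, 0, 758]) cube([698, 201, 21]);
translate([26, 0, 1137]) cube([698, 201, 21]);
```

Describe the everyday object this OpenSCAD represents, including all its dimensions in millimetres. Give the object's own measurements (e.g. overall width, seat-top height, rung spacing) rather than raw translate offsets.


An open bookshelf. Two side panels, each 26 mm thick, 201 mm deep and 1273 mm tall, stand 750 mm apart (outside-to-outside). Between them sit 4 shelves, each 21 mm thick and 201 mm deep, spanning the full gap between the sides. The bottom shelf rests on the floor (its underside at z = 0) and the clear gap between one shelf's top and the next shelf's underside is 358 mm.


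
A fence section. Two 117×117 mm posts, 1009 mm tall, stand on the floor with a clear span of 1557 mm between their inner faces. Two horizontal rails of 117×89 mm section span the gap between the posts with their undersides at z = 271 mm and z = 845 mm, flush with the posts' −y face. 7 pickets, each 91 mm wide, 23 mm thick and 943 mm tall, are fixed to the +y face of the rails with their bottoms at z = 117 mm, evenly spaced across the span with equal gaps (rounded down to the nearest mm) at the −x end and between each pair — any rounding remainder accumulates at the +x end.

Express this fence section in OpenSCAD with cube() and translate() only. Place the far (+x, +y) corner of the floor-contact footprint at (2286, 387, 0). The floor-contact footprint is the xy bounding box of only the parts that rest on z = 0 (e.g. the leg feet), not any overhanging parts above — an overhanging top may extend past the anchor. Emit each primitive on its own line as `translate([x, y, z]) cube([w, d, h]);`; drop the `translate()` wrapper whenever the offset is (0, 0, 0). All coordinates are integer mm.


translate([495, 270, 0]) cube([117, 117, 1009]);
translate([2169, 270, 0]) cube([117, 117, 1009]);
translate([612, 270, 271]) cube([1557, 117, 89]);
translate([612, 270, 845]) cube([1557, 117, 89]);
translate([727, 387, 117]) cube([91, 23, 943]);
translate([933, 387, 117]) cube([91, 23, 943]);
translate([1139, 387, 117]) cube([91, 23, 943]);
translate([1345, 387, 117]) cube([91, 23, 943]);
translate([1551, 387, 117]) cube([91, 23, 943]);
translate([1757, 387, 117]) cube([91, 23, 943]);
translate([1963, 387, 117]) cube([91, 23, 943]);


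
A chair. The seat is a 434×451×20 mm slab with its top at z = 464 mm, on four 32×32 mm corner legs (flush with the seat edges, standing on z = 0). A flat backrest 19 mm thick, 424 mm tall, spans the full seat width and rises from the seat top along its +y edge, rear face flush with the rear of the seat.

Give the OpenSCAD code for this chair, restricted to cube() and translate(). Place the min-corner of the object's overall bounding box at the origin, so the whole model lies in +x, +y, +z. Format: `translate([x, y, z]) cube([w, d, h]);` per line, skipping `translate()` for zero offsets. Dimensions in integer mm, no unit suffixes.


translate([0, 0, 444]) cube([434, 451, 20]);
cube([32, 32, 444]);
translate([402, 0, 0]) cube([32, 32, 444]);
translate([0, 419, 0]) cube([32, 32, 444]);
translate([402, 419, 0]) cube([32, 32, 444]);
translate([0, 432, 464]) cube([434, 19, 424]);


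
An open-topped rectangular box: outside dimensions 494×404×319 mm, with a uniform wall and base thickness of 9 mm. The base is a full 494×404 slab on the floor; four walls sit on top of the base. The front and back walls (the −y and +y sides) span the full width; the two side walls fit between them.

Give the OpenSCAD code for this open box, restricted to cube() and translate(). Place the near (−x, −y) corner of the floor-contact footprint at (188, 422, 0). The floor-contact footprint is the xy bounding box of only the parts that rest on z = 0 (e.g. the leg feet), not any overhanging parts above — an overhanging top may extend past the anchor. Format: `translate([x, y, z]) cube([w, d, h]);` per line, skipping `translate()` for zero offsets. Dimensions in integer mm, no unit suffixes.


translate([188, 422, 0]) cube([494, 404, 9]);
translate([188, 422, 9]) cube([494, 9, 310]);
translate([188, 817, 9]) cube([494, 9, 310]);
translate([188, 431, 9]) cube([9, 386, 310]);
translate([673, 431, 9]) cube([9, 386, 310]);


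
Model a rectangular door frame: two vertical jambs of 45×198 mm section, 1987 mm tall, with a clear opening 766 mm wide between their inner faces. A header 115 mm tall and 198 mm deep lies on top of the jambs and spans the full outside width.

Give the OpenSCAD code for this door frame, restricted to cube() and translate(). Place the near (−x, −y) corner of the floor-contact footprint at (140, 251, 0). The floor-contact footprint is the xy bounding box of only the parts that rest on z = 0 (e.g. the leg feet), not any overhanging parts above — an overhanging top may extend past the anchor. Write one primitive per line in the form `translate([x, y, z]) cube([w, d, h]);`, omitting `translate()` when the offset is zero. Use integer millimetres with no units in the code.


translate([140, 251, 0]) cube([45, 198, 1987]);
translate([951, 251, 0]) cube([45, 198, 1987]);
translate([140, 251, 1987]) cube([856, 198, 115]);


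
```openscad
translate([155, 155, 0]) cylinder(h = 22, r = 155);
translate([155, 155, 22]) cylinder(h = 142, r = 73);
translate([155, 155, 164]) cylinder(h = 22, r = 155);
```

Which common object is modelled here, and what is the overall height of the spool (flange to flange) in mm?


A spool. The overall height is 186 mm.

Three coaxial cylinders, large–small–large — a spool. Two 22 mm flanges and a 142 mm core give 22 + 142 + 22 = 186 mm.


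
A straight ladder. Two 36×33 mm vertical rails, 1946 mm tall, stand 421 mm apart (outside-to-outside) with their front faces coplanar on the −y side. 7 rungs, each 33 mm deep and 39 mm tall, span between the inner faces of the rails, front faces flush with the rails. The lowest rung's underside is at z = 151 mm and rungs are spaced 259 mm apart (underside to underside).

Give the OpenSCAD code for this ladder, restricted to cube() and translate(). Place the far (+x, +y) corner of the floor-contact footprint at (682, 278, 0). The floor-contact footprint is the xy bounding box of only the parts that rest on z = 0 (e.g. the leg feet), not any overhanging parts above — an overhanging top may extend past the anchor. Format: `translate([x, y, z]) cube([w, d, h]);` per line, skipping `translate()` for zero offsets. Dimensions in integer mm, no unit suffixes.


// rung span = 421 - 2*36 = 349
// rung[k] z = 151 + k*259
translate([261, 245, 0]) cube([36, 33, 1946]);
translate([646, 245, 0]) cube([36, 33, 1946]);
translate([297, 245, 151]) cube([349, 33, 39]);
translate([297, 245, 410]) cube([349, 33, 39]);
translate([297, 245, 669]) cube([349, 33, 39]);
translate([297, 245, 928]) cube([349, 33, 39]);
translate([297, 245, 1187]) cube([349, 33, 39]);
translate([297, 245, 1446]) cube([349, 33, 39]);
translate([297, 245, 1705]) cube([349, 33, 39]);


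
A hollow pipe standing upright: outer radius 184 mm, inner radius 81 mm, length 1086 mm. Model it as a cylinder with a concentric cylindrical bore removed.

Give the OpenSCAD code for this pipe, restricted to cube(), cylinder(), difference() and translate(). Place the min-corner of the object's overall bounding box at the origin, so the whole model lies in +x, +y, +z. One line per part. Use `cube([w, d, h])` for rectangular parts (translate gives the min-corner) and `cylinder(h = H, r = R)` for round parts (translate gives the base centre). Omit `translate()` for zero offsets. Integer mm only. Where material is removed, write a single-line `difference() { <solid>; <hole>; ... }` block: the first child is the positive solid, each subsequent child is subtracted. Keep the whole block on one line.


difference() { translate([184, 184, 0]) cylinder(h = 1086, r = 184); translate([184, 184, 0]) cylinder(h = 1086, r = 81); }


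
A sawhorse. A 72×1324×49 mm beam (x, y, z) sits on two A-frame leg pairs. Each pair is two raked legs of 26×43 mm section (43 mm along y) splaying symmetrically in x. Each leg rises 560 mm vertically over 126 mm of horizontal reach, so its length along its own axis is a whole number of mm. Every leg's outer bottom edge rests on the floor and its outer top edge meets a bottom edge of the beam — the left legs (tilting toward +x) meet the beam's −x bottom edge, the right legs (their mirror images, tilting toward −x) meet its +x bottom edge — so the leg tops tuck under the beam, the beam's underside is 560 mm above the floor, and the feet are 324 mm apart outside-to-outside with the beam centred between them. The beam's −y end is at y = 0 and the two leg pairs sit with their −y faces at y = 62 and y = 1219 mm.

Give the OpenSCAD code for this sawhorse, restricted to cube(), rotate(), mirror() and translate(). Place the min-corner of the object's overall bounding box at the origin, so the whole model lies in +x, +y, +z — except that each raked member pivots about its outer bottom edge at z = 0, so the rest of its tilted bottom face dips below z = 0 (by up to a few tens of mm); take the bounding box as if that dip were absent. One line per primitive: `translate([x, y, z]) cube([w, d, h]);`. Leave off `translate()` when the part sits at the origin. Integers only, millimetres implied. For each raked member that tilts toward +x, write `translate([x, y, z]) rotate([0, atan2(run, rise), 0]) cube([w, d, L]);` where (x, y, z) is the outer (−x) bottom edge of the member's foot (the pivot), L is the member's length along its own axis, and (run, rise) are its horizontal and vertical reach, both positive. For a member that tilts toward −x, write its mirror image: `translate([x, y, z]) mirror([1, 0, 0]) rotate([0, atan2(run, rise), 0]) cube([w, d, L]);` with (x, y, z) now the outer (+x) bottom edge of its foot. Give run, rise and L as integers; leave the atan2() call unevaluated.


translate([126, 0, 560]) cube([72, 1324, 49]);
translate([0, 62, 0]) rotate([0, atan2(126, 560), 0]) cube([26, 43, 574]);
translate([324, 62, 0]) mirror([1, 0, 0]) rotate([0, atan2(126, 560), 0]) cube([26, 43, 574]);
translate([0, 1219, 0]) rotate([0, atan2(126, 560), 0]) cube([26, 43, 574]);
translate([324, 1219, 0]) mirror([1, 0, 0]) rotate([0, atan2(126, 560), 0]) cube([26, 43, 574]);


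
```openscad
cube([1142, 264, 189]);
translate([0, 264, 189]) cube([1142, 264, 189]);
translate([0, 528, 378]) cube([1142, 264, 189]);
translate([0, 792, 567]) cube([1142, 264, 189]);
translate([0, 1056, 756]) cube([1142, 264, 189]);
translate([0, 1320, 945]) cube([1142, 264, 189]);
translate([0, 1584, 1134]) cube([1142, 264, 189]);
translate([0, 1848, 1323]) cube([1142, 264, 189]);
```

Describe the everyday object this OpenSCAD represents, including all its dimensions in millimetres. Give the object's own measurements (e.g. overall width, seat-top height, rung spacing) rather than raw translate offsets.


A straight staircase of 8 solid steps. Each step is 1142 mm wide (x), 264 mm deep (y, the going) and 189 mm tall (the rise). The first step rests on the floor; each subsequent step sits one going further in +y and one rise higher in +z, directly behind and above the previous step with no overlap.


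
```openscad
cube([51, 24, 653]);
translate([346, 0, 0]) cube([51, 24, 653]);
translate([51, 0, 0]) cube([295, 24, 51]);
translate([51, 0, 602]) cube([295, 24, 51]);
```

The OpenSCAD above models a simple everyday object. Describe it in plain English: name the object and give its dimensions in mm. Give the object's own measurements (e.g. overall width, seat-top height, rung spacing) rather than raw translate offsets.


A rectangular picture frame lying in the x–z plane (depth along y). The opening is 295 mm wide (x) by 551 mm tall (z), surrounded by a border 51 mm wide on all four sides. The frame is 24 mm deep and is made of two full-height vertical stiles with two horizontal rails fitted between them.


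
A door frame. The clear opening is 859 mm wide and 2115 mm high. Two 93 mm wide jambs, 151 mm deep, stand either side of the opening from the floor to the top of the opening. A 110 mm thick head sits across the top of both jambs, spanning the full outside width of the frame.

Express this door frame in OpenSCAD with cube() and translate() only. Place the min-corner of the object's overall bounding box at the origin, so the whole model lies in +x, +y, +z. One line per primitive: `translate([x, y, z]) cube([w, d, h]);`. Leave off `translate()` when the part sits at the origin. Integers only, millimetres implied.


cube([93, 151, 2115]);
translate([952, 0, 0]) cube([93, 151, 2115]);
translate([0, 0, 2115]) cube([1045, 151, 110]);


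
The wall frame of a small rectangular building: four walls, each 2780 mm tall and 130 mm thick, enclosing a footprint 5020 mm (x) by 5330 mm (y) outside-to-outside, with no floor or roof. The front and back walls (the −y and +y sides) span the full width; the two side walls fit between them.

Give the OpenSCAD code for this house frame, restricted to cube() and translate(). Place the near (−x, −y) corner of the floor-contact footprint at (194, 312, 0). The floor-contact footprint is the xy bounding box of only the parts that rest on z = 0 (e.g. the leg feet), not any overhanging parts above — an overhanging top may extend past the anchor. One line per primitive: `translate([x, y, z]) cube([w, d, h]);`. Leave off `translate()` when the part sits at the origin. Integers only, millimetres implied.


translate([194, 312, 0]) cube([5020, 130, 2780]);
translate([194, 5512, 0]) cube([5020, 130, 2780]);
translate([194, 442, 0]) cube([130, 5070, 2780]);
translate([5084, 442, 0]) cube([130, 5070, 2780]);


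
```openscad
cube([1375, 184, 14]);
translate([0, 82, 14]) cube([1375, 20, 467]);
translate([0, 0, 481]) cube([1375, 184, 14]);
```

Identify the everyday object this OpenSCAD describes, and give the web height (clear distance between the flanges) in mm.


An I-beam. The web height is 467 mm.

Two wide flanges with a thin centred web — an I-beam. Overall 495 mm minus two 14 mm flanges gives a web of 495 − 2·14 = 467 mm.


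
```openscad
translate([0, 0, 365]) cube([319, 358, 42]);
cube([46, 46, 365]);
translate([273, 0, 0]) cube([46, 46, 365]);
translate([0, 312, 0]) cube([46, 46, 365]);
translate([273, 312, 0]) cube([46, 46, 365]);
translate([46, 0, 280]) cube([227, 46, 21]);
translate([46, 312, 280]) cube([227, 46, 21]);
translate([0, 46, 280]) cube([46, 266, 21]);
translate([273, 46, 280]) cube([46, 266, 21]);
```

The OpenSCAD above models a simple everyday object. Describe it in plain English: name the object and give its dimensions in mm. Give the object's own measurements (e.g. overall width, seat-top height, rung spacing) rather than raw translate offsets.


A four-legged stool. The seat is a 319×358×42 mm slab whose top surface is at z = 407 mm; four square legs, each 46×46 mm in cross-section, run from the floor (z = 0) to the underside of the seat, each flush with a corner of the seat. Four stretchers, 46 mm wide and 21 mm tall, connect adjacent legs with their undersides at z = 280 mm, each running between the inner faces of the legs it joins and aligned with the legs' outer faces on the other axis.


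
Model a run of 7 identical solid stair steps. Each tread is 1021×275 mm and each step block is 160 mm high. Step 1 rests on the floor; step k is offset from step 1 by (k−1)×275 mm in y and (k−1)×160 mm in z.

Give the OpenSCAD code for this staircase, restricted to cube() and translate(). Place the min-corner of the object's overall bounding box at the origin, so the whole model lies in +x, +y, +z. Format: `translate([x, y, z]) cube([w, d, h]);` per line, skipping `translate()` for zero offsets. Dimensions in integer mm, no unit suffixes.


cube([1021, 275, 160]);
translate([0, 275, 160]) cube([1021, 275, 160]);
translate([0, 550, 320]) cube([1021, 275, 160]);
translate([0, 825, 480]) cube([1021, 275, 160]);
translate([0, 1100, 640]) cube([1021, 275, 160]);
translate([0, 1375, 800]) cube([1021, 275, 160]);
translate([0, 1650, 960]) cube([1021, 275, 160]);


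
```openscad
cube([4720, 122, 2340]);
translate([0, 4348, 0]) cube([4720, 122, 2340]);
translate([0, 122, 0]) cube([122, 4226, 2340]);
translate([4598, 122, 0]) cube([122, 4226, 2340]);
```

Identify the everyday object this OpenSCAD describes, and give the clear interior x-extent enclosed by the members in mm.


A house (or room) frame. The interior width is 4476 mm.

Four 2340 mm walls enclosing a rectangle with no floor or roof — a room or house frame. Outside width is 4720 mm and wall thickness is 122 mm, so the interior width is 4720 − 2 × 122 = 4476 mm.


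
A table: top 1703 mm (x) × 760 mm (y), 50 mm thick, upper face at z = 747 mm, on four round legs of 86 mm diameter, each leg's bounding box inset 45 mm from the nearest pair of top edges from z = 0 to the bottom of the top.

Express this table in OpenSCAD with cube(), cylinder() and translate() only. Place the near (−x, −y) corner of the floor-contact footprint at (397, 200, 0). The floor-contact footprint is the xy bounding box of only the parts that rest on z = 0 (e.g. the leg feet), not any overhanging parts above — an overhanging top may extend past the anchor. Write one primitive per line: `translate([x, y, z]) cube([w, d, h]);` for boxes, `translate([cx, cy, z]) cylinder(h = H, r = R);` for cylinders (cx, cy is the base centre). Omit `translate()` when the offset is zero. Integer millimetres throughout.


// leg_h = 747 - 50 = 697
translate([352, 155, 697]) cube([1703, 760, 50]);
translate([440, 243, 0]) cylinder(h = 697, r = 43);
translate([1967, 243, 0]) cylinder(h = 697, r = 43);
translate([440, 827, 0]) cylinder(h = 697, r = 43);
translate([1967, 827, 0]) cylinder(h = 697, r = 43);


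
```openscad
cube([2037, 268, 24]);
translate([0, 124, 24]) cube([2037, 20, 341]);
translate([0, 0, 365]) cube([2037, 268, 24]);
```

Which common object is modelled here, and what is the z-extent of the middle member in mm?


An I-beam. The web height is 341 mm.

Two wide flanges with a thin centred web — an I-beam. Overall 389 mm minus two 24 mm flanges gives a web of 389 − 2·24 = 341 mm.


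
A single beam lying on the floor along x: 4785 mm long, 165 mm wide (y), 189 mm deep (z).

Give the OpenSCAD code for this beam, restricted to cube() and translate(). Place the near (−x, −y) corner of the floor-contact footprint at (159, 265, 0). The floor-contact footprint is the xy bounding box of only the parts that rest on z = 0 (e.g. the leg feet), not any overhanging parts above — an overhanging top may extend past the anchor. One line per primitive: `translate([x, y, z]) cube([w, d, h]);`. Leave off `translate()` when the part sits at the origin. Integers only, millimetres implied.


translate([159, 265, 0]) cube([4785, 165, 189]);


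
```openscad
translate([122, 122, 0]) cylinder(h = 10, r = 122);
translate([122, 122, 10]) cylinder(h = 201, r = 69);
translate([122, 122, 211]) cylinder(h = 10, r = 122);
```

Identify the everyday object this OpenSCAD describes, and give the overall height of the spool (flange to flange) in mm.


A spool. The overall height is 221 mm.

Three coaxial cylinders, large–small–large — a spool. Two 10 mm flanges and a 201 mm core give 10 + 201 + 10 = 221 mm.


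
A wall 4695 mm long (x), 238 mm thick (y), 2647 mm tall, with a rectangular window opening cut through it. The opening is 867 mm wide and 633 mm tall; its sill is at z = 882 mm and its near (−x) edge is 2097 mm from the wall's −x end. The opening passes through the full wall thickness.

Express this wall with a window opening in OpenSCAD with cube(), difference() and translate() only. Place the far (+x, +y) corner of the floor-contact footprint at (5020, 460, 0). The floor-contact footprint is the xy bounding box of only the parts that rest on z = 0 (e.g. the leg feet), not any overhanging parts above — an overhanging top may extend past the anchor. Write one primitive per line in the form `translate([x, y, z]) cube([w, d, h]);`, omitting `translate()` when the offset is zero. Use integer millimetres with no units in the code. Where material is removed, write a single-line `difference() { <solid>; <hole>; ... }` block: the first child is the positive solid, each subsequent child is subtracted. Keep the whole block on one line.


difference() { translate([325, 222, 0]) cube([4695, 238, 2647]); translate([2422, 222, 882]) cube([867, 238, 633]); }


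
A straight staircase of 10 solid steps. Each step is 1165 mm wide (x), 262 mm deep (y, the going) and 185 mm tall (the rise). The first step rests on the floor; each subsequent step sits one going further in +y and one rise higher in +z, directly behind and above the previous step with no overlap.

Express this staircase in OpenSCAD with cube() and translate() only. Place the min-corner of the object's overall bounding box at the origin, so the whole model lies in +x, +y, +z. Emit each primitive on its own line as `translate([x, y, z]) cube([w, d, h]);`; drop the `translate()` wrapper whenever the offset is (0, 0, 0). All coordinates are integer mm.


cube([1165, 262, 185]);
translate([0, 262, 185]) cube([1165, 262, 185]);
translate([0, 524, 370]) cube([1165, 262, 185]);
translate([0, 786, 555]) cube([1165, 262, 185]);
translate([0, 1048, 740]) cube([1165, 262, 185]);
translate([0, 1310, 925]) cube([1165, 262, 185]);
translate([0, 1572, 1110]) cube([1165, 262, 185]);
translate([0, 1834, 1295]) cube([1165, 262, 185]);
translate([0, 2096, 1480]) cube([1165, 262, 185]);
translate([0, 2358, 1665]) cube([1165, 262, 185]);


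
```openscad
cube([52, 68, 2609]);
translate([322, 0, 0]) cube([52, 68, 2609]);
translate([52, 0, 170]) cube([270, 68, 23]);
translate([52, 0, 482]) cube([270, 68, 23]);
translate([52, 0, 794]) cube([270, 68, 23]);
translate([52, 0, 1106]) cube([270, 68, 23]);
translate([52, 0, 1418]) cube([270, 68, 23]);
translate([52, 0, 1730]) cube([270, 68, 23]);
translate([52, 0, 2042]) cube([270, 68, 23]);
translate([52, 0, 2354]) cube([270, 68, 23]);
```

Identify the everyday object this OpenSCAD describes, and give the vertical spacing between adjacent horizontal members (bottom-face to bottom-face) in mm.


A ladder. The rung spacing is 312 mm.

Two tall 52×68 posts with 8 short bars between them — a ladder. Adjacent rungs sit at z = 170 and z = 482, so the spacing is 482 − 170 = 312 mm.


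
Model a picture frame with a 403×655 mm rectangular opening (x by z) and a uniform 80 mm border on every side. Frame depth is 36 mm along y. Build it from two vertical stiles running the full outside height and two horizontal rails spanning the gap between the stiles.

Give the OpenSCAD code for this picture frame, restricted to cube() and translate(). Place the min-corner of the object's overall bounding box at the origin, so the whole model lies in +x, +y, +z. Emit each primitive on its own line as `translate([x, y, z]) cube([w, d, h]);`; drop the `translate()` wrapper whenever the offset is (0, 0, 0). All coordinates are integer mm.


cube([80, 36, 815]);
translate([483, 0, 0]) cube([80, 36, 815]);
translate([80, 0, 0]) cube([403, 36, 80]);
translate([80, 0, 735]) cube([403, 36, 80]);


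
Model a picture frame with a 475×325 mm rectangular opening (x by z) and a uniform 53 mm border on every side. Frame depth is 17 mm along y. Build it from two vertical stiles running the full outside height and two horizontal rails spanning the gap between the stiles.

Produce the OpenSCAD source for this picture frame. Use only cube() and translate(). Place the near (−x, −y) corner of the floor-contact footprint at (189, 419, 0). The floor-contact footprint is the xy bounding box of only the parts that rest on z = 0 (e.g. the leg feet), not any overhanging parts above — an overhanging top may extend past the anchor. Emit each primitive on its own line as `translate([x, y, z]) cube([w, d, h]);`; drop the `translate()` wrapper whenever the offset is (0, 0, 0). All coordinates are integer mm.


translate([189, 419, 0]) cube([53, 17, 431]);
translate([717, 419, 0]) cube([53, 17, 431]);
translate([242, 419, 0]) cube([475, 17, 53]);
translate([242, 419, 378]) cube([475, 17, 53]);


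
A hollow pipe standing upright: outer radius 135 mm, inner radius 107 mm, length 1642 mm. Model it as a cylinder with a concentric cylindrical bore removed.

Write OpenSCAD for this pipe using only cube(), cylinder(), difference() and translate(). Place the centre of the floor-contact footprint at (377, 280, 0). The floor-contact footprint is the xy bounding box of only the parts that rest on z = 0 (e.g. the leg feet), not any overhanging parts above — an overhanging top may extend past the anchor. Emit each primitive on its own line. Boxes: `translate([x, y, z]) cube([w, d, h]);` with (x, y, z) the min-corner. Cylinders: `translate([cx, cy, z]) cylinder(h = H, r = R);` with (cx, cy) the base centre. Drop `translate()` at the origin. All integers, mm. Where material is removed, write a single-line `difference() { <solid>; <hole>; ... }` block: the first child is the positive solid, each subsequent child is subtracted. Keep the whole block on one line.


difference() { translate([377, 280, 0]) cylinder(h = 1642, r = 135); translate([377, 280, 0]) cylinder(h = 1642, r = 107); }


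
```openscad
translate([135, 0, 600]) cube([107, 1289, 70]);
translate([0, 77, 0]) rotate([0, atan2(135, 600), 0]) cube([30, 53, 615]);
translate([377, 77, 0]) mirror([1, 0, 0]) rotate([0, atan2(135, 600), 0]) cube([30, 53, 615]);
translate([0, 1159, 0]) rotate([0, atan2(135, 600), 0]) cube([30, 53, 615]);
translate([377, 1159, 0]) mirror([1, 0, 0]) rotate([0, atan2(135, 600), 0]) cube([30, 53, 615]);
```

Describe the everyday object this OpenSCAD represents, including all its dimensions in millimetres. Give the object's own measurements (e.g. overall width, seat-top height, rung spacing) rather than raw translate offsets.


A sawhorse. A 107×1289×70 mm beam (x, y, z) sits on two A-frame leg pairs. Each pair is two raked legs of 30×53 mm section (53 mm along y) splaying symmetrically in x. Each leg rises 600 mm vertically over 135 mm of horizontal reach and is 615 mm long along its own axis. Every leg's outer bottom edge rests on the floor and its outer top edge meets a bottom edge of the beam — the left legs (tilting toward +x) meet the beam's −x bottom edge, the right legs (their mirror images, tilting toward −x) meet its +x bottom edge — so the leg tops tuck under the beam, the beam's underside is 600 mm above the floor, and the feet are 377 mm apart outside-to-outside with the beam centred between them. The two leg pairs are set in 77 mm from either end of the beam.


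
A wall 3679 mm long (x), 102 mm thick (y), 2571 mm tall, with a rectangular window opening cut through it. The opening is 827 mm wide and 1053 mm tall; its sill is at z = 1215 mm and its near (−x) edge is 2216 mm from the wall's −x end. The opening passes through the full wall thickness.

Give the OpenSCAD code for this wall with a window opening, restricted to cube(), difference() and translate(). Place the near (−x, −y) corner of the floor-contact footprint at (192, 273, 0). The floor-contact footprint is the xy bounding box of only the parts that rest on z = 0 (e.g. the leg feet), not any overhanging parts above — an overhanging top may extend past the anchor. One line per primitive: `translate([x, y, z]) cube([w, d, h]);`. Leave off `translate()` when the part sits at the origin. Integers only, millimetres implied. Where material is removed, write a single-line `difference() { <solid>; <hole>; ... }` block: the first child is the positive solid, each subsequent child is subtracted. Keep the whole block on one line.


difference() { translate([192, 273, 0]) cube([3679, 102, 2571]); translate([2408, 273, 1215]) cube([827, 102, 1053]); }


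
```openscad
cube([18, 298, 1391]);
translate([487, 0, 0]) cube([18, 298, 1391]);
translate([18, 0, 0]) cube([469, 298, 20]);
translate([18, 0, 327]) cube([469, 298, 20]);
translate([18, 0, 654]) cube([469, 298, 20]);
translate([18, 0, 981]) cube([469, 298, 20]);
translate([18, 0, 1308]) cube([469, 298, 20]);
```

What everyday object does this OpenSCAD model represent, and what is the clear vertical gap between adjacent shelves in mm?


A bookshelf. The clear shelf gap is 307 mm.

Two tall side panels with 5 horizontal boards between them — a bookshelf. The first two shelf undersides are at z = 0 and z = 327; with shelf thickness 20, the clear gap is 327 − 0 − 20 = 307 mm.


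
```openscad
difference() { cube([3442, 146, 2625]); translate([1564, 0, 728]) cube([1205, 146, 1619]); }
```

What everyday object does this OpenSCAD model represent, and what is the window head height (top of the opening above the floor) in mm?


A wall with a window opening. The window head height is 2347 mm.

A wall with a rectangular opening subtracted — a window. Sill at z = 728, opening 1619 mm tall, so the head is at 728 + 1619 = 2347 mm.


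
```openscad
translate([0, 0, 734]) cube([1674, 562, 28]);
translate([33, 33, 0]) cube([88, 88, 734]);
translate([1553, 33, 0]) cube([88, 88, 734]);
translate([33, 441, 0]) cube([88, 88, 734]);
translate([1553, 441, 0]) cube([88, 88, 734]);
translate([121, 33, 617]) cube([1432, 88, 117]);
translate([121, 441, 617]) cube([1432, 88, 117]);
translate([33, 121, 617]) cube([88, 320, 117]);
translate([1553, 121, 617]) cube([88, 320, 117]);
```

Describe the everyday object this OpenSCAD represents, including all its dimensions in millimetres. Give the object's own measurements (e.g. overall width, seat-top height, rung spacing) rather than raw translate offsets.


A rectangular dining table. The top is 1674×562×28 mm with its upper surface at z = 762 mm. It stands on four 88×88 mm square legs, each inset 33 mm from the nearest pair of top edges, running from the floor to the underside of the top. Four apron rails, 88 mm thick and 117 mm tall, run between adjacent legs with their top edges flush with the underside of the top and their outer faces flush with the legs' outer faces.


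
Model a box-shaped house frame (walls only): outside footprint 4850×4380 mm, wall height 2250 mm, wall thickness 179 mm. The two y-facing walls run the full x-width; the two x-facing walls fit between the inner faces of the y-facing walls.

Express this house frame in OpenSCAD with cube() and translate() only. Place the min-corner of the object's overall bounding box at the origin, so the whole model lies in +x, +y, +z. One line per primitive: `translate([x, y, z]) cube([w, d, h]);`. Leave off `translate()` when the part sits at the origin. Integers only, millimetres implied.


cube([4850, 179, 2250]);
translate([0, 4201, 0]) cube([4850, 179, 2250]);
translate([0, 179, 0]) cube([179, 4022, 2250]);
translate([4671, 179, 0]) cube([179, 4022, 2250]);


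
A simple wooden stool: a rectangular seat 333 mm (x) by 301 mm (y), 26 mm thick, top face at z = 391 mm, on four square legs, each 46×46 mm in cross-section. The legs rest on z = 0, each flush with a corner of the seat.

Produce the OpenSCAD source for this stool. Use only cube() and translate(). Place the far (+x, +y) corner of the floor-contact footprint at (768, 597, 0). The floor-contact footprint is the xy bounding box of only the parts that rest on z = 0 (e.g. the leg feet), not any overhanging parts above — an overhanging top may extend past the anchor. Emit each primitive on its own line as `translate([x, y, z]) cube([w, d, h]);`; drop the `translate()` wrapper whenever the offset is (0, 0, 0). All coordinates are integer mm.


// leg_h = 391 - 26 = 365
translate([435, 296, 365]) cube([333, 301, 26]);
translate([435, 296, 0]) cube([46, 46, 365]);
translate([722, 296, 0]) cube([46, 46, 365]);
translate([435, 551, 0]) cube([46, 46, 365]);
translate([722, 551, 0]) cube([46, 46, 365]);


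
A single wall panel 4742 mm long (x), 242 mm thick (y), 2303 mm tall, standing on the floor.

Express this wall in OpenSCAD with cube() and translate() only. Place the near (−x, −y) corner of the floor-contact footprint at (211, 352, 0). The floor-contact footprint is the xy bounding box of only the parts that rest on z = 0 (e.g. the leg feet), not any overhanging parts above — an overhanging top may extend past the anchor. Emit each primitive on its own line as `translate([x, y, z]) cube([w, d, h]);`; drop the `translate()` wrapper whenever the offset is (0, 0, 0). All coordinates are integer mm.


translate([211, 352, 0]) cube([4742, 242, 2303]);


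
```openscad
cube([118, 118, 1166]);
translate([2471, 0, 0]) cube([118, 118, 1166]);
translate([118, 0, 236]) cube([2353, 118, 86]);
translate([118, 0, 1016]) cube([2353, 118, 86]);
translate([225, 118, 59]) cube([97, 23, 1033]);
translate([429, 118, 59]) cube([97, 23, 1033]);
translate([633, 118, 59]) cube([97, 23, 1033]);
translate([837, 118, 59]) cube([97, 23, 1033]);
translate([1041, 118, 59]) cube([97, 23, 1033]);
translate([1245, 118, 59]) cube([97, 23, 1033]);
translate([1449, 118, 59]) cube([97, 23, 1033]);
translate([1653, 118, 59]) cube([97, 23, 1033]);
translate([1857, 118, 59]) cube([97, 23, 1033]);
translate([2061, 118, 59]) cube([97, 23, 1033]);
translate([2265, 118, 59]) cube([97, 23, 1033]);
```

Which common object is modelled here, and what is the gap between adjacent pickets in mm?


A fence section. The picket gap is 107 mm.

Two posts, two rails, 11 pickets — a fence section. Span 2353 mm holds 11 pickets of 97 mm with 12 equal gaps: ⌊(2353 − 11·97) / 12⌋ = 107 mm.


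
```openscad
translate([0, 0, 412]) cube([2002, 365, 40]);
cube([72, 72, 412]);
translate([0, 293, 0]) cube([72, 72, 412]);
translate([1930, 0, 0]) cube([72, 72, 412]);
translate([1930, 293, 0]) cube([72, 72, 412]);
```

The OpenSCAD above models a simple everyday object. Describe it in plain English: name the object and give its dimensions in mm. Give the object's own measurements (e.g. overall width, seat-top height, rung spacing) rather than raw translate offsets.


A bench: a 2002×365 mm seat slab, 40 mm thick, top at z = 452 mm, on four 72×72 mm square legs flush with the seat corners and standing on z = 0.


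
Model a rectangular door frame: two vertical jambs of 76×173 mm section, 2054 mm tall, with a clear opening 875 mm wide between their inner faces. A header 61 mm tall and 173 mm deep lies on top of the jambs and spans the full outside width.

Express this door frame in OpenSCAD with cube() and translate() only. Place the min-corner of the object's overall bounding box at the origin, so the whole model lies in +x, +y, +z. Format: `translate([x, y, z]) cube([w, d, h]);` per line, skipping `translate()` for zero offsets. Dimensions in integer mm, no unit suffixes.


cube([76, 173, 2054]);
translate([951, 0, 0]) cube([76, 173, 2054]);
translate([0, 0, 2054]) cube([1027, 173, 61]);


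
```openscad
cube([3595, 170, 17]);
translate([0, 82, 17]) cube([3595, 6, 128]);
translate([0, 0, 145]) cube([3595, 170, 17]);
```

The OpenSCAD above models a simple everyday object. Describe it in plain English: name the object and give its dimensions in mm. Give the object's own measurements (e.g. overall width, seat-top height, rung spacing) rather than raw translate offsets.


An I-beam lying along x, 3595 mm long. Overall section height 162 mm. Two flanges 170 mm wide (y) and 17 mm thick, one on the floor and one at the top; a web 6 mm thick runs between them, centred on the flange width.


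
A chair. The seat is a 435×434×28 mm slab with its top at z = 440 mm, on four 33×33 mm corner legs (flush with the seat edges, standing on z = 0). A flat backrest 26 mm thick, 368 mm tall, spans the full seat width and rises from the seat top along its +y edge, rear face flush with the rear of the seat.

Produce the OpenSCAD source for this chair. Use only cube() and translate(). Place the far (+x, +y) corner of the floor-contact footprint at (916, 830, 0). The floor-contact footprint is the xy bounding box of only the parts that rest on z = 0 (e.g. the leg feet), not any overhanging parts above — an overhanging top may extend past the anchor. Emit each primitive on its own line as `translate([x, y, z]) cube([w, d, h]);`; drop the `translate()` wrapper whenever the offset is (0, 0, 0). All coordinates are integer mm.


translate([481, 396, 412]) cube([435, 434, 28]);
translate([481, 396, 0]) cube([33, 33, 412]);
translate([883, 396, 0]) cube([33, 33, 412]);
translate([481, 797, 0]) cube([33, 33, 412]);
translate([883, 797, 0]) cube([33, 33, 412]);
translate([481, 804, 440]) cube([435, 26, 368]);


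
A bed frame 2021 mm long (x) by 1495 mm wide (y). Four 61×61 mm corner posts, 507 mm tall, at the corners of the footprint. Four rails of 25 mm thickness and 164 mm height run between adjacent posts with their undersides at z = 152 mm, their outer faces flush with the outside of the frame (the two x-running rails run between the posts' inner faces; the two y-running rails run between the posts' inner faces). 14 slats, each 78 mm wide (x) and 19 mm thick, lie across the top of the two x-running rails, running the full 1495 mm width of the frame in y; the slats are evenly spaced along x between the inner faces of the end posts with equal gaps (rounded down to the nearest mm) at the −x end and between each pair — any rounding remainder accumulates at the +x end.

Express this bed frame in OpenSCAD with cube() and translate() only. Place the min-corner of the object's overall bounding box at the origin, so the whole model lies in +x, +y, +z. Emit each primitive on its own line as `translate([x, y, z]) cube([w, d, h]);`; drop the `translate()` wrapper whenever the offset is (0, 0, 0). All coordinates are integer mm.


cube([61, 61, 507]);
translate([0, 1434, 0]) cube([61, 61, 507]);
translate([1960, 0, 0]) cube([61, 61, 507]);
translate([1960, 1434, 0]) cube([61, 61, 507]);
translate([61, 0, 152]) cube([1899, 25, 164]);
translate([61, 1470, 152]) cube([1899, 25, 164]);
translate([0, 61, 152]) cube([25, 1373, 164]);
translate([1996, 61, 152]) cube([25, 1373, 164]);
translate([114, 0, 316]) cube([78, 1495, 19]);
translate([245, 0, 316]) cube([78, 1495, 19]);
translate([376, 0, 316]) cube([78, 1495, 19]);
translate([507, 0, 316]) cube([78, 1495, 19]);
translate([638, 0, 316]) cube([78, 1495, 19]);
translate([769, 0, 316]) cube([78, 1495, 19]);
translate([900, 0, 316]) cube([78, 1495, 19]);
translate([1031, 0, 316]) cube([78, 1495, 19]);
translate([1162, 0, 316]) cube([78, 1495, 19]);
translate([1293, 0, 316]) cube([78, 1495, 19]);
translate([1424, 0, 316]) cube([78, 1495, 19]);
translate([1555, 0, 316]) cube([78, 1495, 19]);
translate([1686, 0, 316]) cube([78, 1495, 19]);
translate([1817, 0, 316]) cube([78, 1495, 19]);
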